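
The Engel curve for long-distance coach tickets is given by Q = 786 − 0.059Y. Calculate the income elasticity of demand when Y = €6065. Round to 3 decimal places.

-0.836

At Y = 6065: Q = 428.165.
dQ/dY = −0.059.
η = (dQ/dY)·(Y/Q) = -0.059 × (6065/428.165) = -0.836.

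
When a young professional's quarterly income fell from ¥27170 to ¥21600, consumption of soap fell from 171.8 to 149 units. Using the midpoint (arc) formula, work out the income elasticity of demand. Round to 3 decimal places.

ΔQ = 149 − 171.8 = -22.8; midpoint Q̄ = (171.8 + 149)/2 = 160.4.
ΔI = 21600 − 27170 = -5570; midpoint Ī = (27170 + 21600)/2 = 24385.
η = (ΔQ/Q̄) ÷ (ΔI/Ī) = (-22.8/160.4) ÷ (-5570/24385) = 0.622.

0.622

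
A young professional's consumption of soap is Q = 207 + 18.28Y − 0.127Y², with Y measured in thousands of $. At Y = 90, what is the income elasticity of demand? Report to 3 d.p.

At Y = 90: Q = 823.5000.
dQ/dY = 18.28 − 0.254Y = -4.58000.
η = (dQ/dY)·(Y/Q) = -4.58000 × (90/823.5000) = -0.501.

-0.501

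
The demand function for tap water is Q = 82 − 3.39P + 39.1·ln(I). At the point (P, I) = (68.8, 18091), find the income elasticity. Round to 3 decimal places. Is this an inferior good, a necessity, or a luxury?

0.168 (necessity)

At P = 68.8, I = 18091: Q = 232.072.
Holding P constant, ∂Q/∂I = 39.1/I = 0.0021613.
η_I = (∂Q/∂I)·(I/Q) = 0.0021613 × (18091/232.072) = 0.168.
Since 0 < η < 1, this is a necessity.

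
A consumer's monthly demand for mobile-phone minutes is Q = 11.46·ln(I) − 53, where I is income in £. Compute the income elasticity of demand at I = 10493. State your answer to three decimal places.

0.216

At I = 10493: Q = 53.102.
dQ/dI = 11.46/I = 0.00109216 at this income.
η = (dQ/dI)·(I/Q) = 0.00109216 × (10493/53.102) = 0.216.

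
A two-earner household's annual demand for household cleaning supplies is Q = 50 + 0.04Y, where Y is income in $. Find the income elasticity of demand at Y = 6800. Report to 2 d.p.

0.84

At Y = 6800: Q = 322.000.
dQ/dY = 0.04.
η = (dQ/dY)·(Y/Q) = 0.04 × (6800/322.000) = 0.84.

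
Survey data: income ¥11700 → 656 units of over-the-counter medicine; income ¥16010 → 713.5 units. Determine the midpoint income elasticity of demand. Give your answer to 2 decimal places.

ΔQ = 713.5 − 656 = 57.5; midpoint Q̄ = (656 + 713.5)/2 = 684.75.
ΔI = 16010 − 11700 = 4310; midpoint Ī = (11700 + 16010)/2 = 13855.
η = (ΔQ/Q̄) ÷ (ΔI/Ī) = (57.5/684.75) ÷ (4310/13855) = 0.27.

0.27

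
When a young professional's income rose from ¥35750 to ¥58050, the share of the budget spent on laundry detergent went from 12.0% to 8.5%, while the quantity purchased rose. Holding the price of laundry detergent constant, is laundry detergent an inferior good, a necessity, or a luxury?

necessity

Quantity rises but the budget share falls as income rises, so 0 < η < 1.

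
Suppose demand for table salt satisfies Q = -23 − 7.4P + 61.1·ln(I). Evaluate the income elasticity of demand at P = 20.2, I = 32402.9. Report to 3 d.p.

0.132

At P = 20.2, I = 32402.9: Q = 462.105.
Holding P constant, ∂Q/∂I = 61.1/I = 0.00188563.
η_I = (∂Q/∂I)·(I/Q) = 0.00188563 × (32402.9/462.105) = 0.132.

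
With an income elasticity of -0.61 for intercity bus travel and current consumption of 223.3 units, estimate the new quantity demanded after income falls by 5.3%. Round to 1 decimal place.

%ΔQ ≈ η × %ΔI = -0.61 × (-5.3%) = 3.233%.
New Q ≈ 223.3 × (1 + 0.03233) = 230.5.

230.5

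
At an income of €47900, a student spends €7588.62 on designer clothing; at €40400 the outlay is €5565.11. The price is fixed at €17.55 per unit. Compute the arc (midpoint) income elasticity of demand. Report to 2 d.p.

1.81

With a constant price, Q₁ = 7588.62/17.55 = 432.400 and Q₂ = 5565.11/17.55 = 317.100 (equivalently, work directly with expenditure since P cancels).
Midpoint %ΔQ = (5565.11 − 7588.62)/6576.87 = -0.30767; midpoint %ΔI = (40400 − 47900)/44150 = -0.16988.
η = -0.30767 / -0.16988 = 1.81.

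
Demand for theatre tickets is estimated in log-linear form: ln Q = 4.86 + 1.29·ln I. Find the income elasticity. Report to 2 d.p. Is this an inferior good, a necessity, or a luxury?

In a log-linear demand, the coefficient on ln I is the income elasticity.
So η = 1.29.
η > 1 ⇒ luxury.

1.29 (luxury)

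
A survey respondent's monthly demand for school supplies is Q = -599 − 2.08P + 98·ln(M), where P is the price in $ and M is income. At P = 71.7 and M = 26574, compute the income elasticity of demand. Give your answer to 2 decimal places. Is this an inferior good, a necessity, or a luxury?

At P = 71.7, M = 26574: Q = 250.257.
Holding P constant, ∂Q/∂M = 98/M = 0.00368782.
η_M = (∂Q/∂M)·(M/Q) = 0.00368782 × (26574/250.257) = 0.39.
Since 0 < η < 1, this is a necessity.

0.39 (necessity)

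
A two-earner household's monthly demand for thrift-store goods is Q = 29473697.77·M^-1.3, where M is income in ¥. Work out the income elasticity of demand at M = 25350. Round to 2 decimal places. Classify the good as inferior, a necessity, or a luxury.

-1.30 (inferior good)

For Q = A·M^β the income elasticity is constant and equal to β.
Here β = -1.3, so η = -1.30.
Since η < 0, the good is an inferior good.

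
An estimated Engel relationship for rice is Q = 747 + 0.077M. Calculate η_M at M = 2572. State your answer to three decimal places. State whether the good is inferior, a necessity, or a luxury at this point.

At M = 2572: Q = 945.044.
dQ/dM = 0.077.
η = (dQ/dM)·(M/Q) = 0.077 × (2572/945.044) = 0.210.
Since 0 < η < 1, the good is a necessity.

0.210 (necessity)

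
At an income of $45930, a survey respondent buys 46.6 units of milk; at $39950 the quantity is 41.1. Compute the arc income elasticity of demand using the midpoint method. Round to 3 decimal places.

0.901

ΔQ = 41.1 − 46.6 = -5.5; midpoint Q̄ = (46.6 + 41.1)/2 = 43.85.
ΔI = 39950 − 45930 = -5980; midpoint Ī = (45930 + 39950)/2 = 42940.
η = (ΔQ/Q̄) ÷ (ΔI/Ī) = (-5.5/43.85) ÷ (-5980/42940) = 0.901.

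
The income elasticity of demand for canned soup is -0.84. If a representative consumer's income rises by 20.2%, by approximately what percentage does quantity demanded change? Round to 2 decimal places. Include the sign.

%ΔQ ≈ η × %ΔI = -0.84 × 20.2% = -16.97%.

-16.97%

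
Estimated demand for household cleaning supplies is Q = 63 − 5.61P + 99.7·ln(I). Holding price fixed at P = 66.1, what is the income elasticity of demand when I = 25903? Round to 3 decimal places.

At P = 66.1, I = 25903: Q = 705.342.
Holding P constant, ∂Q/∂I = 99.7/I = 0.00384898.
η_I = (∂Q/∂I)·(I/Q) = 0.00384898 × (25903/705.342) = 0.141.

0.141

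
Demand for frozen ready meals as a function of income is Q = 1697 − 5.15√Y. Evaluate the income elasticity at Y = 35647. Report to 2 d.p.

At Y = 35647: Q = 724.659.
dQ/dY = -5.15/(2√Y) = -0.0136385 at this income.
η = (dQ/dY)·(Y/Q) = -0.0136385 × (35647/724.659) = -0.67.

-0.67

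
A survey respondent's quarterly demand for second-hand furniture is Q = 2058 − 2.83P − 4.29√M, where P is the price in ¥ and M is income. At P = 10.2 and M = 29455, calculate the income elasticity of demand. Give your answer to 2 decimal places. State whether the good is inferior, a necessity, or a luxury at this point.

At P = 10.2, M = 29455: Q = 1292.865.
Holding P constant, ∂Q/∂M = -4.29/(2√M) = -0.0124982.
η_M = (∂Q/∂M)·(M/Q) = -0.0124982 × (29455/1292.865) = -0.28.
Since η < 0, this is an inferior good.

-0.28 (inferior good)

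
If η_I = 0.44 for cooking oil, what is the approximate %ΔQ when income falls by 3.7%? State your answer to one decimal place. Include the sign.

%ΔQ ≈ η × %ΔI = 0.44 × (-3.7%) = -1.6%.

-1.6%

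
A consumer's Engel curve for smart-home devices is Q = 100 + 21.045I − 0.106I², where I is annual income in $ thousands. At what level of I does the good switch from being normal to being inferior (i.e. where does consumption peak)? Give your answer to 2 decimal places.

dQ/dI = 21.045 − 0.212I.
The good is inferior where dQ/dI < 0. Setting dQ/dI = 0 gives I = 21.045 / 0.212 = 99.27.

99.27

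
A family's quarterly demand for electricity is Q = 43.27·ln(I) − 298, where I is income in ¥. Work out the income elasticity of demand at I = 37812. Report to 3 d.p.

At I = 37812: Q = 158.082.
dQ/dI = 43.27/I = 0.00114435 at this income.
η = (dQ/dI)·(I/Q) = 0.00114435 × (37812/158.082) = 0.274.

0.274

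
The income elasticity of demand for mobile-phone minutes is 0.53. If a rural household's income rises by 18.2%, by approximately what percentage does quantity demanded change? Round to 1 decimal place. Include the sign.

%ΔQ ≈ η × %ΔI = 0.53 × 18.2% = 9.6%.

9.6%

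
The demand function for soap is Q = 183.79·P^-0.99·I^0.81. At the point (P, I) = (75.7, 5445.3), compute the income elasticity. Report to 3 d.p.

0.810

For a multiplicative demand Q = A·P^α·I^β, the income elasticity is β everywhere.
Here β = 0.81, so η = 0.810.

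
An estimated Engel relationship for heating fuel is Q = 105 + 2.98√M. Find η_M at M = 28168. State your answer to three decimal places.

At M = 28168: Q = 605.143.
dQ/dM = 2.98/(2√M) = 0.00887786 at this income.
η = (dQ/dM)·(M/Q) = 0.00887786 × (28168/605.143) = 0.413.

0.413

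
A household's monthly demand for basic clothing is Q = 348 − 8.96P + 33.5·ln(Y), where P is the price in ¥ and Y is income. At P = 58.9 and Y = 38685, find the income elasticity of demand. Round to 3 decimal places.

0.192

At P = 58.9, Y = 38685: Q = 174.123.
Holding P constant, ∂Q/∂Y = 33.5/Y = 0.000865969.
η_Y = (∂Q/∂Y)·(Y/Q) = 0.000865969 × (38685/174.123) = 0.192.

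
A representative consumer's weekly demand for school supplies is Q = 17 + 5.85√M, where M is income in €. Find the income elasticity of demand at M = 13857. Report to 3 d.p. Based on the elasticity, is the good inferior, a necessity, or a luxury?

At M = 13857: Q = 705.637.
dQ/dM = 5.85/(2√M) = 0.024848 at this income.
η = (dQ/dM)·(M/Q) = 0.024848 × (13857/705.637) = 0.488.
Since 0 < η < 1, the good is a necessity.

0.488 (necessity)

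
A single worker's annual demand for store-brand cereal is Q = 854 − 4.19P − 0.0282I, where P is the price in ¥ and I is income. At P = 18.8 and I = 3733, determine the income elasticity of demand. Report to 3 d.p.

At P = 18.8, I = 3733: Q = 669.957.
Holding P constant, ∂Q/∂I = −0.0282.
η_I = (∂Q/∂I)·(I/Q) = -0.0282 × (3733/669.957) = -0.157.

-0.157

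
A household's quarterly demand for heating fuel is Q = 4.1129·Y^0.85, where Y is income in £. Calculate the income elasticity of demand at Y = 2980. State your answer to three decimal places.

For Q = A·Y^β the income elasticity is constant and equal to β.
Here β = 0.85, so η = 0.850.

0.850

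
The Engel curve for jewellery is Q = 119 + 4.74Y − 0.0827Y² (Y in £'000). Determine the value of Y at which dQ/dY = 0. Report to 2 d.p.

dQ/dY = 4.74 − 0.1654Y.
The good is inferior where dQ/dY < 0. Setting dQ/dY = 0 gives Y = 4.74 / 0.1654 = 28.66.

28.66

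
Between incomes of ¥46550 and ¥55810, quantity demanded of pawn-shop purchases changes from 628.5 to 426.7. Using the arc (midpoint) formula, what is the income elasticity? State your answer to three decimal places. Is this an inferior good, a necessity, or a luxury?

ΔQ = 426.7 − 628.5 = -201.8; midpoint Q̄ = (628.5 + 426.7)/2 = 527.6.
ΔI = 55810 − 46550 = 9260; midpoint Ī = (46550 + 55810)/2 = 51180.
η = (ΔQ/Q̄) ÷ (ΔI/Ī) = (-201.8/527.6) ÷ (9260/51180) = -2.114.
η < 0 ⇒ inferior good.

-2.114 (inferior good)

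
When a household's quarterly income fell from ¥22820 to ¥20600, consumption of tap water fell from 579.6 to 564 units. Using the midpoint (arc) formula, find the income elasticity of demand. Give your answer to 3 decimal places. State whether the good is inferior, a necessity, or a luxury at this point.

0.267 (necessity)

ΔQ = 564 − 579.6 = -15.6; midpoint Q̄ = (579.6 + 564)/2 = 571.8.
ΔI = 20600 − 22820 = -2220; midpoint Ī = (22820 + 20600)/2 = 21710.
η = (ΔQ/Q̄) ÷ (ΔI/Ī) = (-15.6/571.8) ÷ (-2220/21710) = 0.267.
0 < η < 1 ⇒ necessity.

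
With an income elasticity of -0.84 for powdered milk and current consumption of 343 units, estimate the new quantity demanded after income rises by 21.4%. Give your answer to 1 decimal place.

%ΔQ ≈ η × %ΔI = -0.84 × 21.4% = -17.976%.
New Q ≈ 343 × (1 − 0.17976) = 281.3.

281.3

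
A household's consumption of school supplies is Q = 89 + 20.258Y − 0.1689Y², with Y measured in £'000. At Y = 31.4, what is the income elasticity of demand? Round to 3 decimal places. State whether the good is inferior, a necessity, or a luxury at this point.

0.543 (necessity)

At Y = 31.4: Q = 558.5726.
dQ/dY = 20.258 − 0.3378Y = 9.65108.
η = (dQ/dY)·(Y/Q) = 9.65108 × (31.4/558.5726) = 0.543.
0 < η < 1 ⇒ necessity.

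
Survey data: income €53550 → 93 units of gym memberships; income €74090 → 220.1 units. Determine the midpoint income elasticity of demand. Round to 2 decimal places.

ΔQ = 220.1 − 93 = 127.1; midpoint Q̄ = (93 + 220.1)/2 = 156.55.
ΔI = 74090 − 53550 = 20540; midpoint Ī = (53550 + 74090)/2 = 63820.
η = (ΔQ/Q̄) ÷ (ΔI/Ī) = (127.1/156.55) ÷ (20540/63820) = 2.52.

2.52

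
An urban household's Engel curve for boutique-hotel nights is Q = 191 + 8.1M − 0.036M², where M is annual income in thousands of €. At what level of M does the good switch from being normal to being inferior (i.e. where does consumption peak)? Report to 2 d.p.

112.50

dQ/dM = 8.1 − 0.072M.
The good is inferior where dQ/dM < 0. Setting dQ/dM = 0 gives M = 8.1 / 0.072 = 112.50.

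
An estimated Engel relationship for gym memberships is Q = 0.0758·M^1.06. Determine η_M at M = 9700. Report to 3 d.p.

For Q = A·M^β the income elasticity is constant and equal to β.
Here β = 1.06, so η = 1.060.

1.060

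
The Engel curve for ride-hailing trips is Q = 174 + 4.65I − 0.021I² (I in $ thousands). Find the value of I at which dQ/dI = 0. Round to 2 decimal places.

110.71

dQ/dI = 4.65 − 0.042I.
The good is inferior where dQ/dI < 0. Setting dQ/dI = 0 gives I = 4.65 / 0.042 = 110.71.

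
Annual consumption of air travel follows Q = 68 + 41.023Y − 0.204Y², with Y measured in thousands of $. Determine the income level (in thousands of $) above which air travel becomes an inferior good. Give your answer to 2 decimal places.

dQ/dY = 41.023 − 0.408Y.
The good is inferior where dQ/dY < 0. Setting dQ/dY = 0 gives Y = 41.023 / 0.408 = 100.55.

100.55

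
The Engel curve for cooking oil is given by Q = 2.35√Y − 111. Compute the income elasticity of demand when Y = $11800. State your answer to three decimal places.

At Y = 11800: Q = 144.275.
dQ/dY = 2.35/(2√Y) = 0.0108168 at this income.
η = (dQ/dY)·(Y/Q) = 0.0108168 × (11800/144.275) = 0.885.

0.885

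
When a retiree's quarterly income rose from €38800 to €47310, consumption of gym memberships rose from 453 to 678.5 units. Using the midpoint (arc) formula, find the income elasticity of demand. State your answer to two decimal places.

ΔQ = 678.5 − 453 = 225.5; midpoint Q̄ = (453 + 678.5)/2 = 565.75.
ΔI = 47310 − 38800 = 8510; midpoint Ī = (38800 + 47310)/2 = 43055.
η = (ΔQ/Q̄) ÷ (ΔI/Ī) = (225.5/565.75) ÷ (8510/43055) = 2.02.

2.02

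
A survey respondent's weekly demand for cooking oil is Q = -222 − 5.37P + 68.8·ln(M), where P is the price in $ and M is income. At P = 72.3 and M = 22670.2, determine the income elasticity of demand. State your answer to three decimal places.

0.863

At P = 72.3, M = 22670.2: Q = 79.731.
Holding P constant, ∂Q/∂M = 68.8/M = 0.00303482.
η_M = (∂Q/∂M)·(M/Q) = 0.00303482 × (22670.2/79.731) = 0.863.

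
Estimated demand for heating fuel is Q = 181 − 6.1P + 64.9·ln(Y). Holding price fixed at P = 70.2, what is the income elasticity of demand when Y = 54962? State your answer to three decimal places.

0.141

At P = 70.2, Y = 54962: Q = 461.124.
Holding P constant, ∂Q/∂Y = 64.9/Y = 0.00118082.
η_Y = (∂Q/∂Y)·(Y/Q) = 0.00118082 × (54962/461.124) = 0.141.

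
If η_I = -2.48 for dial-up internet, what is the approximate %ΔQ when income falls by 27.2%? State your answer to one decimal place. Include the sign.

%ΔQ ≈ η × %ΔI = -2.48 × (-27.2%) = 67.5%.

67.5%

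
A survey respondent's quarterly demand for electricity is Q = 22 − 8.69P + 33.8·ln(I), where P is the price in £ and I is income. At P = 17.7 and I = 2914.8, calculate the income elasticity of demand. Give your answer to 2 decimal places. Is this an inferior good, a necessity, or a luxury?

0.25 (necessity)

At P = 17.7, I = 2914.8: Q = 137.828.
Holding P constant, ∂Q/∂I = 33.8/I = 0.011596.
η_I = (∂Q/∂I)·(I/Q) = 0.011596 × (2914.8/137.828) = 0.25.
Since 0 < η < 1, this is a necessity.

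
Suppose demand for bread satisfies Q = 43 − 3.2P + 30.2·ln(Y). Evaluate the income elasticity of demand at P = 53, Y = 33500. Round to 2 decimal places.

0.16

At P = 53, Y = 33500: Q = 188.063.
Holding P constant, ∂Q/∂Y = 30.2/Y = 0.000901493.
η_Y = (∂Q/∂Y)·(Y/Q) = 0.000901493 × (33500/188.063) = 0.16.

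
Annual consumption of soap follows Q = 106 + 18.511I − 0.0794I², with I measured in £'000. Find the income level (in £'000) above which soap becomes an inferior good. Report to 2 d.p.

dQ/dI = 18.511 − 0.1588I.
The good is inferior where dQ/dI < 0. Setting dQ/dI = 0 gives I = 18.511 / 0.1588 = 116.57.

116.57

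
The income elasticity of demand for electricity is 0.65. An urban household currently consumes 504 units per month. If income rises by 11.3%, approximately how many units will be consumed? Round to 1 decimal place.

%ΔQ ≈ η × %ΔI = 0.65 × 11.3% = 7.345%.
New Q ≈ 504 × (1 + 0.07345) = 541.0.

541.0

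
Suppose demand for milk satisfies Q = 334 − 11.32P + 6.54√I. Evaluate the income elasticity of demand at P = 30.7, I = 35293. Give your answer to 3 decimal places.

0.506

At P = 30.7, I = 35293: Q = 1215.109.
Holding P constant, ∂Q/∂I = 6.54/(2√I) = 0.0174062.
η_I = (∂Q/∂I)·(I/Q) = 0.0174062 × (35293/1215.109) = 0.506.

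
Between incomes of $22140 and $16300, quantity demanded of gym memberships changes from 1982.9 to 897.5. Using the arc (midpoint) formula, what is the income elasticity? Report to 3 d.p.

ΔQ = 897.5 − 1982.9 = -1085.4; midpoint Q̄ = (1982.9 + 897.5)/2 = 1440.2.
ΔI = 16300 − 22140 = -5840; midpoint Ī = (22140 + 16300)/2 = 19220.
η = (ΔQ/Q̄) ÷ (ΔI/Ī) = (-1085.4/1440.2) ÷ (-5840/19220) = 2.480.

2.480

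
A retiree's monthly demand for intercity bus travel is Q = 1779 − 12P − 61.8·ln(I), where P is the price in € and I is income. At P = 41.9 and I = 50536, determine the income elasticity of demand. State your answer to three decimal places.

At P = 41.9, I = 50536: Q = 606.879.
Holding P constant, ∂Q/∂I = -61.8/I = -0.00122289.
η_I = (∂Q/∂I)·(I/Q) = -0.00122289 × (50536/606.879) = -0.102.

-0.102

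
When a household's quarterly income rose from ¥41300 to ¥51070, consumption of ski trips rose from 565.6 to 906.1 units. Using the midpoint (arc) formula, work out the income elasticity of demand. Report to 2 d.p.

ΔQ = 906.1 − 565.6 = 340.5; midpoint Q̄ = (565.6 + 906.1)/2 = 735.85.
ΔI = 51070 − 41300 = 9770; midpoint Ī = (41300 + 51070)/2 = 46185.
η = (ΔQ/Q̄) ÷ (ΔI/Ī) = (340.5/735.85) ÷ (9770/46185) = 2.19.

2.19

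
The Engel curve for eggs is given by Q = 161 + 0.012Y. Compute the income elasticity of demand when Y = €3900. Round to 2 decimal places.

0.23

At Y = 3900: Q = 207.800.
dQ/dY = 0.012.
η = (dQ/dY)·(Y/Q) = 0.012 × (3900/207.800) = 0.23.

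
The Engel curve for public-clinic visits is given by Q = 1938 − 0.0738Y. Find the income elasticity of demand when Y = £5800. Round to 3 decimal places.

-0.283

At Y = 5800: Q = 1509.960.
dQ/dY = −0.0738.
η = (dQ/dY)·(Y/Q) = -0.0738 × (5800/1509.960) = -0.283.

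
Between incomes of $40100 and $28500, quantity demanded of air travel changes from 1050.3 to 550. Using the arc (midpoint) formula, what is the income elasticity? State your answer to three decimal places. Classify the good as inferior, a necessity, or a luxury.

1.849 (luxury)

ΔQ = 550 − 1050.3 = -500.3; midpoint Q̄ = (1050.3 + 550)/2 = 800.15.
ΔI = 28500 − 40100 = -11600; midpoint Ī = (40100 + 28500)/2 = 34300.
η = (ΔQ/Q̄) ÷ (ΔI/Ī) = (-500.3/800.15) ÷ (-11600/34300) = 1.849.
η > 1 ⇒ luxury.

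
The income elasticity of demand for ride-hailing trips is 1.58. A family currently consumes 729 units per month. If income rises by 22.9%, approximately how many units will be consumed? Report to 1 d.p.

992.8

%ΔQ ≈ η × %ΔI = 1.58 × 22.9% = 36.182%.
New Q ≈ 729 × (1 + 0.36182) = 992.8.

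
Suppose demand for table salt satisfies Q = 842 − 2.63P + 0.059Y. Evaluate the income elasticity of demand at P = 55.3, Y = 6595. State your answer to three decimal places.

0.358

At P = 55.3, Y = 6595: Q = 1085.666.
Holding P constant, ∂Q/∂Y = 0.059.
η_Y = (∂Q/∂Y)·(Y/Q) = 0.059 × (6595/1085.666) = 0.358.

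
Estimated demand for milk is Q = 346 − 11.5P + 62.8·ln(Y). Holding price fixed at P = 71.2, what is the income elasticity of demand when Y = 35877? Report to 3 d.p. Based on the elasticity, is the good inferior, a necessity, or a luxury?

At P = 71.2, Y = 35877: Q = 185.837.
Holding P constant, ∂Q/∂Y = 62.8/Y = 0.00175043.
η_Y = (∂Q/∂Y)·(Y/Q) = 0.00175043 × (35877/185.837) = 0.338.
Since 0 < η < 1, this is a necessity.

0.338 (necessity)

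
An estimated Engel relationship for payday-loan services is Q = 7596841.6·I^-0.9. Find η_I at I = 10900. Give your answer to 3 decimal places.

For Q = A·I^β the income elasticity is constant and equal to β.
Here β = -0.9, so η = -0.900.

-0.900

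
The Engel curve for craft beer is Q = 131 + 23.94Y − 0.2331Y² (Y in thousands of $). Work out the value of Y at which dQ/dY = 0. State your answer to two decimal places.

dQ/dY = 23.94 − 0.4662Y.
The good is inferior where dQ/dY < 0. Setting dQ/dY = 0 gives Y = 23.94 / 0.4662 = 51.35.

51.35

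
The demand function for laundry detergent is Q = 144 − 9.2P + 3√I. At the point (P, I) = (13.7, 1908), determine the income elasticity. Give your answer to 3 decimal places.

0.440

At P = 13.7, I = 1908: Q = 149.002.
Holding P constant, ∂Q/∂I = 3/(2√I) = 0.0343401.
η_I = (∂Q/∂I)·(I/Q) = 0.0343401 × (1908/149.002) = 0.440.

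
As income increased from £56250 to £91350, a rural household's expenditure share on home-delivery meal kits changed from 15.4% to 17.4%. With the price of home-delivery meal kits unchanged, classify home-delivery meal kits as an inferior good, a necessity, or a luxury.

The budget share rises as income rises, so η > 1.

luxury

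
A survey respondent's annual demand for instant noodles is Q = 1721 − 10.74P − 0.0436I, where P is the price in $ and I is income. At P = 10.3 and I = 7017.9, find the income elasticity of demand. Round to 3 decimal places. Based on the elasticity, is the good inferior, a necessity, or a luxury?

-0.235 (inferior good)

At P = 10.3, I = 7017.9: Q = 1304.398.
Holding P constant, ∂Q/∂I = −0.0436.
η_I = (∂Q/∂I)·(I/Q) = -0.0436 × (7017.9/1304.398) = -0.235.
Since η < 0, this is an inferior good.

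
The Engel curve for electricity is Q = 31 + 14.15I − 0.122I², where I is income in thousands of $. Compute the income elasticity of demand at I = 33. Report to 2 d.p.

0.55

At I = 33: Q = 365.0920.
dQ/dI = 14.15 − 0.244I = 6.09800.
η = (dQ/dI)·(I/Q) = 6.09800 × (33/365.0920) = 0.55.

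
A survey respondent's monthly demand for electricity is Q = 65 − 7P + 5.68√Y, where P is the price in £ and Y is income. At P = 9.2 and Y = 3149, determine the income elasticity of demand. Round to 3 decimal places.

0.499

At P = 9.2, Y = 3149: Q = 319.339.
Holding P constant, ∂Q/∂Y = 5.68/(2√Y) = 0.0506095.
η_Y = (∂Q/∂Y)·(Y/Q) = 0.0506095 × (3149/319.339) = 0.499.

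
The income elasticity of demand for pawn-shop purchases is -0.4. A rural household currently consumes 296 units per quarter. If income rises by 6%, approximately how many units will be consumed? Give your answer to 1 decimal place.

%ΔQ ≈ η × %ΔI = -0.4 × 6% = -2.4%.
New Q ≈ 296 × (1 − 0.024) = 288.9.

288.9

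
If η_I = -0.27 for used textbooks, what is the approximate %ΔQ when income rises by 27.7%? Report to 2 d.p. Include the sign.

-7.48%

%ΔQ ≈ η × %ΔI = -0.27 × 27.7% = -7.48%.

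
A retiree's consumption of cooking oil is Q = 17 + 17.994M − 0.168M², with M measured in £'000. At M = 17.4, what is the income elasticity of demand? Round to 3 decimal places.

0.757

At M = 17.4: Q = 279.2319.
dQ/dM = 17.994 − 0.336M = 12.14760.
η = (dQ/dM)·(M/Q) = 12.14760 × (17.4/279.2319) = 0.757.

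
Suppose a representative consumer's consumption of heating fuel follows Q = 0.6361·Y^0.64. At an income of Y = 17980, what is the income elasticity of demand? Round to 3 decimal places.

For Q = A·Y^β the income elasticity is constant and equal to β.
Here β = 0.64, so η = 0.640.

0.640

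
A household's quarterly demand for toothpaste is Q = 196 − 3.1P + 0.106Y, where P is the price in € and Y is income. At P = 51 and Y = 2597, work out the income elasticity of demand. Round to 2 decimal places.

At P = 51, Y = 2597: Q = 313.182.
Holding P constant, ∂Q/∂Y = 0.106.
η_Y = (∂Q/∂Y)·(Y/Q) = 0.106 × (2597/313.182) = 0.88.

0.88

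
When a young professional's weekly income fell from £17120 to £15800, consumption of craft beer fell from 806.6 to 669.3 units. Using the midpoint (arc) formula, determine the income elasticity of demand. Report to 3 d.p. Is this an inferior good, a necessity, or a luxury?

2.320 (luxury)

ΔQ = 669.3 − 806.6 = -137.3; midpoint Q̄ = (806.6 + 669.3)/2 = 737.95.
ΔI = 15800 − 17120 = -1320; midpoint Ī = (17120 + 15800)/2 = 16460.
η = (ΔQ/Q̄) ÷ (ΔI/Ī) = (-137.3/737.95) ÷ (-1320/16460) = 2.320.
η > 1 ⇒ luxury.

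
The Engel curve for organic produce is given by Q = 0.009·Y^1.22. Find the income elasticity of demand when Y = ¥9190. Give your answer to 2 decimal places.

1.22

For Q = A·Y^β the income elasticity is constant and equal to β.
Here β = 1.22, so η = 1.22.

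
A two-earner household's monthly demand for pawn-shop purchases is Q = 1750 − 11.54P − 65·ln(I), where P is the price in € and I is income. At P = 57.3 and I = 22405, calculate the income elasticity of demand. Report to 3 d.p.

At P = 57.3, I = 22405: Q = 437.650.
Holding P constant, ∂Q/∂I = -65/I = -0.00290114.
η_I = (∂Q/∂I)·(I/Q) = -0.00290114 × (22405/437.650) = -0.149.

-0.149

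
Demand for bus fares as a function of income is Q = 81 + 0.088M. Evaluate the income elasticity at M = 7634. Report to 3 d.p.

At M = 7634: Q = 752.792.
dQ/dM = 0.088.
η = (dQ/dM)·(M/Q) = 0.088 × (7634/752.792) = 0.892.

0.892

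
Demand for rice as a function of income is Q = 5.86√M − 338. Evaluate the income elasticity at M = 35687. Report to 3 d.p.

0.720

At M = 35687: Q = 769.013.
dQ/dM = 5.86/(2√M) = 0.01551 at this income.
η = (dQ/dM)·(M/Q) = 0.01551 × (35687/769.013) = 0.720.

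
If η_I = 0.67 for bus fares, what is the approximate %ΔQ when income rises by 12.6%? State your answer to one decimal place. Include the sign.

%ΔQ ≈ η × %ΔI = 0.67 × 12.6% = 8.4%.

8.4%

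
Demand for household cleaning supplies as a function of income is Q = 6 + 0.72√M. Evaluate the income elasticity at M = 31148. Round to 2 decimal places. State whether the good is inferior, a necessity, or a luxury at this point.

At M = 31148: Q = 133.071.
dQ/dM = 0.72/(2√M) = 0.0020398 at this income.
η = (dQ/dM)·(M/Q) = 0.0020398 × (31148/133.071) = 0.48.
Since 0 < η < 1, the good is a necessity.

0.48 (necessity)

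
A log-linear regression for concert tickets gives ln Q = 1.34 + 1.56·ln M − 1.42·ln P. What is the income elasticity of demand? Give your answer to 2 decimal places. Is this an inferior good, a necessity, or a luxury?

1.56 (luxury)

In a log-linear demand, the coefficient on ln M is the income elasticity.
So η = 1.56.
η > 1 ⇒ luxury.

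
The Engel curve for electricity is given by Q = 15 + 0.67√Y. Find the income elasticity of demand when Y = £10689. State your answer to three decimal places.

At Y = 10689: Q = 84.270.
dQ/dY = 0.67/(2√Y) = 0.00324023 at this income.
η = (dQ/dY)·(Y/Q) = 0.00324023 × (10689/84.270) = 0.411.

0.411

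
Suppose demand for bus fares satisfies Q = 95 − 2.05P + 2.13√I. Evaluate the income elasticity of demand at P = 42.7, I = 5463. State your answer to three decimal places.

0.477

At P = 42.7, I = 5463: Q = 164.898.
Holding P constant, ∂Q/∂I = 2.13/(2√I) = 0.014409.
η_I = (∂Q/∂I)·(I/Q) = 0.014409 × (5463/164.898) = 0.477.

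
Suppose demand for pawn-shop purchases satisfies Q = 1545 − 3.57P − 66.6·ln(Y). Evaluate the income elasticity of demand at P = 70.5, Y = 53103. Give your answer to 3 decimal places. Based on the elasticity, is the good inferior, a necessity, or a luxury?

At P = 70.5, Y = 53103: Q = 568.708.
Holding P constant, ∂Q/∂Y = -66.6/Y = -0.00125417.
η_Y = (∂Q/∂Y)·(Y/Q) = -0.00125417 × (53103/568.708) = -0.117.
Since η < 0, this is an inferior good.

-0.117 (inferior good)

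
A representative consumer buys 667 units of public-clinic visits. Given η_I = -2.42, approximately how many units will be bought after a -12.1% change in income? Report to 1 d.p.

%ΔQ ≈ η × %ΔI = -2.42 × (-12.1%) = 29.282%.
New Q ≈ 667 × (1 + 0.29282) = 862.3.

862.3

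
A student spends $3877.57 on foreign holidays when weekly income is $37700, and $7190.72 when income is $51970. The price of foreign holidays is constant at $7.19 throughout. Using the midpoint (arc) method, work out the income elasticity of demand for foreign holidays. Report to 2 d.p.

1.88

With a constant price, Q₁ = 3877.57/7.19 = 539.300 and Q₂ = 7190.72/7.19 = 1000.100 (equivalently, work directly with expenditure since P cancels).
Midpoint %ΔQ = (7190.72 − 3877.57)/5534.15 = 0.59867; midpoint %ΔI = (51970 − 37700)/44835 = 0.31828.
η = 0.59867 / 0.31828 = 1.88.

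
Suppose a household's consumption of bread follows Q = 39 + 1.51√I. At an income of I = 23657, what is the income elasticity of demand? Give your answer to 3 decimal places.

At I = 23657: Q = 271.251.
dQ/dI = 1.51/(2√I) = 0.00490871 at this income.
η = (dQ/dI)·(I/Q) = 0.00490871 × (23657/271.251) = 0.428.

0.428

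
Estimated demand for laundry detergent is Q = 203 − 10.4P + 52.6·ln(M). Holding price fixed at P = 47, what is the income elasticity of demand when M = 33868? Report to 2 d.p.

At P = 47, M = 33868: Q = 262.830.
Holding P constant, ∂Q/∂M = 52.6/M = 0.00155309.
η_M = (∂Q/∂M)·(M/Q) = 0.00155309 × (33868/262.830) = 0.20.

0.20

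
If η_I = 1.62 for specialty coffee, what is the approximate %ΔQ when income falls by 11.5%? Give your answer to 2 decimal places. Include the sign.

-18.63%

%ΔQ ≈ η × %ΔI = 1.62 × (-11.5%) = -18.63%.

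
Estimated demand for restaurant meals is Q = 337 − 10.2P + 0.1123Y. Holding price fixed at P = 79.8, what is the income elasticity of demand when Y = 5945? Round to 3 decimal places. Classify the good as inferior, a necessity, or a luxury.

3.502 (luxury)

At P = 79.8, Y = 5945: Q = 190.664.
Holding P constant, ∂Q/∂Y = 0.1123.
η_Y = (∂Q/∂Y)·(Y/Q) = 0.1123 × (5945/190.664) = 3.502.
Since η > 1, this is a luxury.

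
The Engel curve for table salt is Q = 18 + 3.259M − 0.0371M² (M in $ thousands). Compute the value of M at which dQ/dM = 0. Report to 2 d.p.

43.92

dQ/dM = 3.259 − 0.0742M.
The good is inferior where dQ/dM < 0. Setting dQ/dM = 0 gives M = 3.259 / 0.0742 = 43.92.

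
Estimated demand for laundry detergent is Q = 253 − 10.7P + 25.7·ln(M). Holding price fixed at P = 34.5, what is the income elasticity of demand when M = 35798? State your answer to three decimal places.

0.168

At P = 34.5, M = 35798: Q = 153.331.
Holding P constant, ∂Q/∂M = 25.7/M = 0.000717917.
η_M = (∂Q/∂M)·(M/Q) = 0.000717917 × (35798/153.331) = 0.168.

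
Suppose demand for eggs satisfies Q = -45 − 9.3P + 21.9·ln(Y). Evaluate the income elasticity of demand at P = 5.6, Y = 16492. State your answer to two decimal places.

At P = 5.6, Y = 16492: Q = 115.583.
Holding P constant, ∂Q/∂Y = 21.9/Y = 0.00132792.
η_Y = (∂Q/∂Y)·(Y/Q) = 0.00132792 × (16492/115.583) = 0.19.

0.19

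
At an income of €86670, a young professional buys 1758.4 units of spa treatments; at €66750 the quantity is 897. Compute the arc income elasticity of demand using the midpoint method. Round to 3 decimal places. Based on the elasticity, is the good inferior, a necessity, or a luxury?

2.498 (luxury)

ΔQ = 897 − 1758.4 = -861.4; midpoint Q̄ = (1758.4 + 897)/2 = 1327.7.
ΔI = 66750 − 86670 = -19920; midpoint Ī = (86670 + 66750)/2 = 76710.
η = (ΔQ/Q̄) ÷ (ΔI/Ī) = (-861.4/1327.7) ÷ (-19920/76710) = 2.498.
η > 1 ⇒ luxury.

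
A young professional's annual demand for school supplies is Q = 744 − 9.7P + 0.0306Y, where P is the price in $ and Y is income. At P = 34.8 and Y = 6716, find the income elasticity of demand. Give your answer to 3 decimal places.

0.336

At P = 34.8, Y = 6716: Q = 611.950.
Holding P constant, ∂Q/∂Y = 0.0306.
η_Y = (∂Q/∂Y)·(Y/Q) = 0.0306 × (6716/611.950) = 0.336.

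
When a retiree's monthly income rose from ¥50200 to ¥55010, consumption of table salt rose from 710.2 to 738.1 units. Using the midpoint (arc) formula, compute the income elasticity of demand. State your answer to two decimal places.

ΔQ = 738.1 − 710.2 = 27.9; midpoint Q̄ = (710.2 + 738.1)/2 = 724.15.
ΔI = 55010 − 50200 = 4810; midpoint Ī = (50200 + 55010)/2 = 52605.
η = (ΔQ/Q̄) ÷ (ΔI/Ī) = (27.9/724.15) ÷ (4810/52605) = 0.42.

0.42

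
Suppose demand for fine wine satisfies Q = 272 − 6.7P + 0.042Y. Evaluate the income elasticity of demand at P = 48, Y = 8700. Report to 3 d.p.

At P = 48, Y = 8700: Q = 315.800.
Holding P constant, ∂Q/∂Y = 0.042.
η_Y = (∂Q/∂Y)·(Y/Q) = 0.042 × (8700/315.800) = 1.157.

1.157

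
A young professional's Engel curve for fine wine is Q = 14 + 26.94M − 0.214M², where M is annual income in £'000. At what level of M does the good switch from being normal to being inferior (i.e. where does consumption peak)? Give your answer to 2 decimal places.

62.94

dQ/dM = 26.94 − 0.428M.
The good is inferior where dQ/dM < 0. Setting dQ/dM = 0 gives M = 26.94 / 0.428 = 62.94.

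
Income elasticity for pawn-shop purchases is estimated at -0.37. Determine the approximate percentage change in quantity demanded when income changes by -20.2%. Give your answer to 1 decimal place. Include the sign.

7.5%

%ΔQ ≈ η × %ΔI = -0.37 × (-20.2%) = 7.5%.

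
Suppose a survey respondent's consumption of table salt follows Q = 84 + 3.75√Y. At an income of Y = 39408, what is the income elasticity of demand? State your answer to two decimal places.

0.45

At Y = 39408: Q = 828.429.
dQ/dY = 3.75/(2√Y) = 0.00944515 at this income.
η = (dQ/dY)·(Y/Q) = 0.00944515 × (39408/828.429) = 0.45.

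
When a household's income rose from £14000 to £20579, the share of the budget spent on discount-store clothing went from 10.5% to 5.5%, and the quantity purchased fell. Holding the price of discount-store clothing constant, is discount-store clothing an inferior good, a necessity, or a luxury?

Quantity demanded falls as income rises, so η < 0.

inferior good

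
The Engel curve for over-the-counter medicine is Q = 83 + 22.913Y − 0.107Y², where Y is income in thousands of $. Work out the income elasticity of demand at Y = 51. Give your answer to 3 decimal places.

0.629

At Y = 51: Q = 973.2560.
dQ/dY = 22.913 − 0.214Y = 11.99900.
η = (dQ/dY)·(Y/Q) = 11.99900 × (51/973.2560) = 0.629.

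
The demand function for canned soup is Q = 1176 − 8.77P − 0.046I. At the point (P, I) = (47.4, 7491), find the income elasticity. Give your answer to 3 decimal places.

-0.829

At P = 47.4, I = 7491: Q = 415.716.
Holding P constant, ∂Q/∂I = −0.046.
η_I = (∂Q/∂I)·(I/Q) = -0.046 × (7491/415.716) = -0.829.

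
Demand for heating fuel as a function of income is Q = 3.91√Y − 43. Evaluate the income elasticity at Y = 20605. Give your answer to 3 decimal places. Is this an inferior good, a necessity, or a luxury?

At Y = 20605: Q = 518.259.
dQ/dY = 3.91/(2√Y) = 0.0136195 at this income.
η = (dQ/dY)·(Y/Q) = 0.0136195 × (20605/518.259) = 0.541.
Since 0 < η < 1, the good is a necessity.

0.541 (necessity)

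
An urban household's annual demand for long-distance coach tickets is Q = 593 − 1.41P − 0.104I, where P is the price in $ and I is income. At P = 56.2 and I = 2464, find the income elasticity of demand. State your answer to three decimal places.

-0.995

At P = 56.2, I = 2464: Q = 257.502.
Holding P constant, ∂Q/∂I = −0.104.
η_I = (∂Q/∂I)·(I/Q) = -0.104 × (2464/257.502) = -0.995.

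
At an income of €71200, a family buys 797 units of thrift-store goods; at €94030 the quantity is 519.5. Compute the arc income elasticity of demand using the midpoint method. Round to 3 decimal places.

ΔQ = 519.5 − 797 = -277.5; midpoint Q̄ = (797 + 519.5)/2 = 658.25.
ΔI = 94030 − 71200 = 22830; midpoint Ī = (71200 + 94030)/2 = 82615.
η = (ΔQ/Q̄) ÷ (ΔI/Ī) = (-277.5/658.25) ÷ (22830/82615) = -1.526.

-1.526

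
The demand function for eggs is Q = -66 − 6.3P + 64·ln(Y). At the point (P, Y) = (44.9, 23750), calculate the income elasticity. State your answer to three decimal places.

At P = 44.9, Y = 23750: Q = 295.952.
Holding P constant, ∂Q/∂Y = 64/Y = 0.00269474.
η_Y = (∂Q/∂Y)·(Y/Q) = 0.00269474 × (23750/295.952) = 0.216.

0.216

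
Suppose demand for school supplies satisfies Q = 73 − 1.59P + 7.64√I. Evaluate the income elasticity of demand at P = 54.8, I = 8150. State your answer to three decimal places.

At P = 54.8, I = 8150: Q = 675.587.
Holding P constant, ∂Q/∂I = 7.64/(2√I) = 0.042314.
η_I = (∂Q/∂I)·(I/Q) = 0.042314 × (8150/675.587) = 0.510.

0.510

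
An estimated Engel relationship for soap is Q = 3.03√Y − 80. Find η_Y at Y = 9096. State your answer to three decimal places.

0.691

At Y = 9096: Q = 208.980.
dQ/dY = 3.03/(2√Y) = 0.015885 at this income.
η = (dQ/dY)·(Y/Q) = 0.015885 × (9096/208.980) = 0.691.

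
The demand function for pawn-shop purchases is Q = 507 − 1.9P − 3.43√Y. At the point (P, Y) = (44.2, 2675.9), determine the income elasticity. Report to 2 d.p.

-0.36

At P = 44.2, Y = 2675.9: Q = 245.589.
Holding P constant, ∂Q/∂Y = -3.43/(2√Y) = -0.0331535.
η_Y = (∂Q/∂Y)·(Y/Q) = -0.0331535 × (2675.9/245.589) = -0.36.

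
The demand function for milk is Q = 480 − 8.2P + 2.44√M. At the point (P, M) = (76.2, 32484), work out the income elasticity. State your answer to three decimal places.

0.746

At P = 76.2, M = 32484: Q = 294.929.
Holding P constant, ∂Q/∂M = 2.44/(2√M) = 0.00676901.
η_M = (∂Q/∂M)·(M/Q) = 0.00676901 × (32484/294.929) = 0.746.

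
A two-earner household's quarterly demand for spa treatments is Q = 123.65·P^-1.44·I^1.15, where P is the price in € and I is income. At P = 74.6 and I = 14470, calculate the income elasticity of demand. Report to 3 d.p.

For a multiplicative demand Q = A·P^α·I^β, the income elasticity is β everywhere.
Here β = 1.15, so η = 1.150.

1.150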